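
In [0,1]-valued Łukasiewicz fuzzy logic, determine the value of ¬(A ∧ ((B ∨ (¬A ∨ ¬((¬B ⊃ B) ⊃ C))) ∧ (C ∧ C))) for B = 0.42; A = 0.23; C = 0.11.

¬A: Łukasiewicz ¬ gives 1 − 0.23 = 0.77
¬B: Łukasiewicz ¬ gives 1 − 0.42 = 0.58
(¬B ⊃ B): min(1, 1 − 0.58 + 0.42) = 0.84
((¬B ⊃ B) ⊃ C): min(1, 1 − 0.84 + 0.11) = 0.27
¬((¬B ⊃ B) ⊃ C): Łukasiewicz ¬ gives 1 − 0.27 = 0.73
(¬A ∨ ¬((¬B ⊃ B) ⊃ C)) = max(0.77, 0.73) = 0.77
(B ∨ (¬A ∨ ¬((¬B ⊃ B) ⊃ C))) = max(0.42, 0.77) = 0.77
(C ∧ C) = min(0.11, 0.11) = 0.11
((B ∨ (¬A ∨ ¬((¬B ⊃ B) ⊃ C))) ∧ (C ∧ C)) = min(0.77, 0.11) = 0.11
(A ∧ ((B ∨ (¬A ∨ ¬((¬B ⊃ B) ⊃ C))) ∧ (C ∧ C))) = min(0.23, 0.11) = 0.11
¬(A ∧ ((B ∨ (¬A ∨ ¬((¬B ⊃ B) ⊃ C))) ∧ (C ∧ C))): Łukasiewicz ¬ gives 1 − 0.11 = 0.89

0.89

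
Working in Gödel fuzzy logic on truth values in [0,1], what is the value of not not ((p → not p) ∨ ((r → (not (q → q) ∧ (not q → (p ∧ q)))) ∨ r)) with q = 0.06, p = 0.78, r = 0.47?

not p: Gödel ¬ of 0.78 = 0 (operand ≠ 0)
(p → not p): 0.78 > 0, so result = 0
(q → q): 0.06 ≤ 0.06, so result = 1
not (q → q): Gödel ¬ of 1 = 0 (operand ≠ 0)
not q: Gödel ¬ of 0.06 = 0 (operand ≠ 0)
(p ∧ q) = min(0.78, 0.06) = 0.06
(not q → (p ∧ q)): 0 ≤ 0.06, so result = 1
(not (q → q) ∧ (not q → (p ∧ q))) = min(0, 1) = 0
(r → (not (q → q) ∧ (not q → (p ∧ q)))): 0.47 > 0, so result = 0
((r → (not (q → q) ∧ (not q → (p ∧ q)))) ∨ r) = max(0, 0.47) = 0.47
((p → not p) ∨ ((r → (not (q → q) ∧ (not q → (p ∧ q)))) ∨ r)) = max(0, 0.47) = 0.47
not ((p → not p) ∨ ((r → (not (q → q) ∧ (not q → (p ∧ q)))) ∨ r)): Gödel ¬ of 0.47 = 0 (operand ≠ 0)
not not ((p → not p) ∨ ((r → (not (q → q) ∧ (not q → (p ∧ q)))) ∨ r)): Gödel ¬ of 0 = 1 (operand is 0)

1.00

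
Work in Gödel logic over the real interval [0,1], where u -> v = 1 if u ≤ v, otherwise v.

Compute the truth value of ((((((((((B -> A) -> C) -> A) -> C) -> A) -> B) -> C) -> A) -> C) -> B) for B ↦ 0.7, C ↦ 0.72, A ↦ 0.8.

0.70

(B -> A): 0.7 ≤ 0.8, so result = 1
((B -> A) -> C): 1 > 0.72, so result = 0.72
(((B -> A) -> C) -> A): 0.72 ≤ 0.8, so result = 1
((((B -> A) -> C) -> A) -> C): 1 > 0.72, so result = 0.72
(((((B -> A) -> C) -> A) -> C) -> A): 0.72 ≤ 0.8, so result = 1
((((((B -> A) -> C) -> A) -> C) -> A) -> B): 1 > 0.7, so result = 0.7
(((((((B -> A) -> C) -> A) -> C) -> A) -> B) -> C): 0.7 ≤ 0.72, so result = 1
((((((((B -> A) -> C) -> A) -> C) -> A) -> B) -> C) -> A): 1 > 0.8, so result = 0.8
(((((((((B -> A) -> C) -> A) -> C) -> A) -> B) -> C) -> A) -> C): 0.8 > 0.72, so result = 0.72
((((((((((B -> A) -> C) -> A) -> C) -> A) -> B) -> C) -> A) -> C) -> B): 0.72 > 0.7, so result = 0.7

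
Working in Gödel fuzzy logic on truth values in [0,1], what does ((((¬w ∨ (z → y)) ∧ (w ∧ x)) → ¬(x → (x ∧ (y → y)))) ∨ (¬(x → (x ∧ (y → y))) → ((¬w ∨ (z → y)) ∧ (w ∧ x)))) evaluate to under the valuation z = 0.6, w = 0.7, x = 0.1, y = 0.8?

¬w: Gödel ¬ of 0.7 = 0 (operand ≠ 0)
(z → y): 0.6 ≤ 0.8, so result = 1
(¬w ∨ (z → y)) = max(0, 1) = 1
(w ∧ x) = min(0.7, 0.1) = 0.1
((¬w ∨ (z → y)) ∧ (w ∧ x)) = min(1, 0.1) = 0.1
(y → y): 0.8 ≤ 0.8, so result = 1
(x ∧ (y → y)) = min(0.1, 1) = 0.1
(x → (x ∧ (y → y))): 0.1 ≤ 0.1, so result = 1
¬(x → (x ∧ (y → y))): Gödel ¬ of 1 = 0 (operand ≠ 0)
(((¬w ∨ (z → y)) ∧ (w ∧ x)) → ¬(x → (x ∧ (y → y)))): 0.1 > 0, so result = 0
(y → y): 0.8 ≤ 0.8, so result = 1
(x ∧ (y → y)) = min(0.1, 1) = 0.1
(x → (x ∧ (y → y))): 0.1 ≤ 0.1, so result = 1
¬(x → (x ∧ (y → y))): Gödel ¬ of 1 = 0 (operand ≠ 0)
¬w: Gödel ¬ of 0.7 = 0 (operand ≠ 0)
(z → y): 0.6 ≤ 0.8, so result = 1
(¬w ∨ (z → y)) = max(0, 1) = 1
(w ∧ x) = min(0.7, 0.1) = 0.1
((¬w ∨ (z → y)) ∧ (w ∧ x)) = min(1, 0.1) = 0.1
(¬(x → (x ∧ (y → y))) → ((¬w ∨ (z → y)) ∧ (w ∧ x))): 0 ≤ 0.1, so result = 1
((((¬w ∨ (z → y)) ∧ (w ∧ x)) → ¬(x → (x ∧ (y → y)))) ∨ (¬(x → (x ∧ (y → y))) → ((¬w ∨ (z → y)) ∧ (w ∧ x)))) = max(0, 1) = 1

1.00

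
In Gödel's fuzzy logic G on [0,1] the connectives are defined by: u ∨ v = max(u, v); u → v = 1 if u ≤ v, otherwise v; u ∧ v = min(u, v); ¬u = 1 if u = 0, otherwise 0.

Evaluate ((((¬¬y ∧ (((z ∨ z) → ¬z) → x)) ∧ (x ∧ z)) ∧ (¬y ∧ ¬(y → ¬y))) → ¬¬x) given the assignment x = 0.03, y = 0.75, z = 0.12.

¬y: Gödel ¬ of 0.75 = 0 (operand ≠ 0)
¬¬y: Gödel ¬ of 0 = 1 (operand is 0)
(z ∨ z) = max(0.12, 0.12) = 0.12
¬z: Gödel ¬ of 0.12 = 0 (operand ≠ 0)
((z ∨ z) → ¬z): 0.12 > 0, so result = 0
(((z ∨ z) → ¬z) → x): 0 ≤ 0.03, so result = 1
(¬¬y ∧ (((z ∨ z) → ¬z) → x)) = min(1, 1) = 1
(x ∧ z) = min(0.03, 0.12) = 0.03
((¬¬y ∧ (((z ∨ z) → ¬z) → x)) ∧ (x ∧ z)) = min(1, 0.03) = 0.03
¬y: Gödel ¬ of 0.75 = 0 (operand ≠ 0)
¬y: Gödel ¬ of 0.75 = 0 (operand ≠ 0)
(y → ¬y): 0.75 > 0, so result = 0
¬(y → ¬y): Gödel ¬ of 0 = 1 (operand is 0)
(¬y ∧ ¬(y → ¬y)) = min(0, 1) = 0
(((¬¬y ∧ (((z ∨ z) → ¬z) → x)) ∧ (x ∧ z)) ∧ (¬y ∧ ¬(y → ¬y))) = min(0.03, 0) = 0
¬x: Gödel ¬ of 0.03 = 0 (operand ≠ 0)
¬¬x: Gödel ¬ of 0 = 1 (operand is 0)
((((¬¬y ∧ (((z ∨ z) → ¬z) → x)) ∧ (x ∧ z)) ∧ (¬y ∧ ¬(y → ¬y))) → ¬¬x): 0 ≤ 1, so result = 1

1.00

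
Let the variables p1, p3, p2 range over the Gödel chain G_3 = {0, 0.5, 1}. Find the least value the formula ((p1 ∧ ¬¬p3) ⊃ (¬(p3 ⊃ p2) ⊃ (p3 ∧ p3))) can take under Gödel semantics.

0.50

The minimum is attained at p1 = 1, p3 = 0.5, p2 = 0:
  ¬p3: Gödel ¬ of 0.5 = 0 (operand ≠ 0)
  ¬¬p3: Gödel ¬ of 0 = 1 (operand is 0)
  (p1 ∧ ¬¬p3) = min(1, 1) = 1
  (p3 ⊃ p2): 0.5 > 0, so result = 0
  ¬(p3 ⊃ p2): Gödel ¬ of 0 = 1 (operand is 0)
  (p3 ∧ p3) = min(0.5, 0.5) = 0.5
  (¬(p3 ⊃ p2) ⊃ (p3 ∧ p3)): 1 > 0.5, so result = 0.5
  ((p1 ∧ ¬¬p3) ⊃ (¬(p3 ⊃ p2) ⊃ (p3 ∧ p3))): 1 > 0.5, so result = 0.5
Checking all 27 assignments confirms none give a value below 0.50.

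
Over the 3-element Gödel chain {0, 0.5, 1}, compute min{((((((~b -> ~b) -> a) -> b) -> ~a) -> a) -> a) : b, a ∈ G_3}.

0.50

The minimum is attained at b = 0.5, a = 0.5:
  ~b: Gödel ¬ of 0.5 = 0 (operand ≠ 0)
  ~b: Gödel ¬ of 0.5 = 0 (operand ≠ 0)
  (~b -> ~b): 0 ≤ 0, so result = 1
  ((~b -> ~b) -> a): 1 > 0.5, so result = 0.5
  (((~b -> ~b) -> a) -> b): 0.5 ≤ 0.5, so result = 1
  ~a: Gödel ¬ of 0.5 = 0 (operand ≠ 0)
  ((((~b -> ~b) -> a) -> b) -> ~a): 1 > 0, so result = 0
  (((((~b -> ~b) -> a) -> b) -> ~a) -> a): 0 ≤ 0.5, so result = 1
  ((((((~b -> ~b) -> a) -> b) -> ~a) -> a) -> a): 1 > 0.5, so result = 0.5
Checking all 9 assignments confirms none give a value below 0.50.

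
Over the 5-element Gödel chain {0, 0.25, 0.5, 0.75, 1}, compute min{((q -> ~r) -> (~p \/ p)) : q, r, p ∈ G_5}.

The minimum is attained at q = 0, r = 0, p = 0.25:
  ~r: Gödel ¬ of 0 = 1 (operand is 0)
  (q -> ~r): 0 ≤ 1, so result = 1
  ~p: Gödel ¬ of 0.25 = 0 (operand ≠ 0)
  (~p \/ p) = max(0, 0.25) = 0.25
  ((q -> ~r) -> (~p \/ p)): 1 > 0.25, so result = 0.25
Checking all 125 assignments confirms none give a value below 0.25.

0.25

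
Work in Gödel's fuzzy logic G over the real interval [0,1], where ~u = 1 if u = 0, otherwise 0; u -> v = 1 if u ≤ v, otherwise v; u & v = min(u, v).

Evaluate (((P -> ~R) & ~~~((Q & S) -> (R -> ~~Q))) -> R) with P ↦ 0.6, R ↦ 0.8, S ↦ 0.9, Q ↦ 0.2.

1.00

~R: Gödel ¬ of 0.8 = 0 (operand ≠ 0)
(P -> ~R): 0.6 > 0, so result = 0
(Q & S) = min(0.2, 0.9) = 0.2
~Q: Gödel ¬ of 0.2 = 0 (operand ≠ 0)
~~Q: Gödel ¬ of 0 = 1 (operand is 0)
(R -> ~~Q): 0.8 ≤ 1, so result = 1
((Q & S) -> (R -> ~~Q)): 0.2 ≤ 1, so result = 1
~((Q & S) -> (R -> ~~Q)): Gödel ¬ of 1 = 0 (operand ≠ 0)
~~((Q & S) -> (R -> ~~Q)): Gödel ¬ of 0 = 1 (operand is 0)
~~~((Q & S) -> (R -> ~~Q)): Gödel ¬ of 1 = 0 (operand ≠ 0)
((P -> ~R) & ~~~((Q & S) -> (R -> ~~Q))) = min(0, 0) = 0
(((P -> ~R) & ~~~((Q & S) -> (R -> ~~Q))) -> R): 0 ≤ 0.8, so result = 1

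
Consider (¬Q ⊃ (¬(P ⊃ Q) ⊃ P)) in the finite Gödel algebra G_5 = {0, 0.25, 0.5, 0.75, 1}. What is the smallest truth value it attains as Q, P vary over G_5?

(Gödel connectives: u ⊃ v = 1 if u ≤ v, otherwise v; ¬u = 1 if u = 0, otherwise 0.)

0.25

The minimum is attained at Q = 0, P = 0.25:
  ¬Q: Gödel ¬ of 0 = 1 (operand is 0)
  (P ⊃ Q): 0.25 > 0, so result = 0
  ¬(P ⊃ Q): Gödel ¬ of 0 = 1 (operand is 0)
  (¬(P ⊃ Q) ⊃ P): 1 > 0.25, so result = 0.25
  (¬Q ⊃ (¬(P ⊃ Q) ⊃ P)): 1 > 0.25, so result = 0.25
Checking all 25 assignments confirms none give a value below 0.25.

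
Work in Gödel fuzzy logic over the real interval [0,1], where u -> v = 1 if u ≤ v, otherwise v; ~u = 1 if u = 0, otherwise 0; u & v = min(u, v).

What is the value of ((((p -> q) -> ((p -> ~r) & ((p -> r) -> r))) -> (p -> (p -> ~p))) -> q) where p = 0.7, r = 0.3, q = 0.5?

(p -> q): 0.7 > 0.5, so result = 0.5
~r: Gödel ¬ of 0.3 = 0 (operand ≠ 0)
(p -> ~r): 0.7 > 0, so result = 0
(p -> r): 0.7 > 0.3, so result = 0.3
((p -> r) -> r): 0.3 ≤ 0.3, so result = 1
((p -> ~r) & ((p -> r) -> r)) = min(0, 1) = 0
((p -> q) -> ((p -> ~r) & ((p -> r) -> r))): 0.5 > 0, so result = 0
~p: Gödel ¬ of 0.7 = 0 (operand ≠ 0)
(p -> ~p): 0.7 > 0, so result = 0
(p -> (p -> ~p)): 0.7 > 0, so result = 0
(((p -> q) -> ((p -> ~r) & ((p -> r) -> r))) -> (p -> (p -> ~p))): 0 ≤ 0, so result = 1
((((p -> q) -> ((p -> ~r) & ((p -> r) -> r))) -> (p -> (p -> ~p))) -> q): 1 > 0.5, so result = 0.5

0.50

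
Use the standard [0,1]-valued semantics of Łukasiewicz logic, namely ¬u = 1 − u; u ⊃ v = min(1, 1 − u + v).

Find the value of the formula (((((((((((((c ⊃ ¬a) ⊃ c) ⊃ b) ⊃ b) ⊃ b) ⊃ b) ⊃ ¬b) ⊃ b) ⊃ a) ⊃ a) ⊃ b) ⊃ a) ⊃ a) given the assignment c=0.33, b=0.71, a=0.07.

0.71

¬a: Łukasiewicz ¬ gives 1 − 0.07 = 0.93
(c ⊃ ¬a): min(1, 1 − 0.33 + 0.93) = 1
((c ⊃ ¬a) ⊃ c): min(1, 1 − 1 + 0.33) = 0.33
(((c ⊃ ¬a) ⊃ c) ⊃ b): min(1, 1 − 0.33 + 0.71) = 1
((((c ⊃ ¬a) ⊃ c) ⊃ b) ⊃ b): min(1, 1 − 1 + 0.71) = 0.71
(((((c ⊃ ¬a) ⊃ c) ⊃ b) ⊃ b) ⊃ b): min(1, 1 − 0.71 + 0.71) = 1
((((((c ⊃ ¬a) ⊃ c) ⊃ b) ⊃ b) ⊃ b) ⊃ b): min(1, 1 − 1 + 0.71) = 0.71
¬b: Łukasiewicz ¬ gives 1 − 0.71 = 0.29
(((((((c ⊃ ¬a) ⊃ c) ⊃ b) ⊃ b) ⊃ b) ⊃ b) ⊃ ¬b): min(1, 1 − 0.71 + 0.29) = 0.58
((((((((c ⊃ ¬a) ⊃ c) ⊃ b) ⊃ b) ⊃ b) ⊃ b) ⊃ ¬b) ⊃ b): min(1, 1 − 0.58 + 0.71) = 1
(((((((((c ⊃ ¬a) ⊃ c) ⊃ b) ⊃ b) ⊃ b) ⊃ b) ⊃ ¬b) ⊃ b) ⊃ a): min(1, 1 − 1 + 0.07) = 0.07
((((((((((c ⊃ ¬a) ⊃ c) ⊃ b) ⊃ b) ⊃ b) ⊃ b) ⊃ ¬b) ⊃ b) ⊃ a) ⊃ a): min(1, 1 − 0.07 + 0.07) = 1
(((((((((((c ⊃ ¬a) ⊃ c) ⊃ b) ⊃ b) ⊃ b) ⊃ b) ⊃ ¬b) ⊃ b) ⊃ a) ⊃ a) ⊃ b): min(1, 1 − 1 + 0.71) = 0.71
((((((((((((c ⊃ ¬a) ⊃ c) ⊃ b) ⊃ b) ⊃ b) ⊃ b) ⊃ ¬b) ⊃ b) ⊃ a) ⊃ a) ⊃ b) ⊃ a): min(1, 1 − 0.71 + 0.07) = 0.36
(((((((((((((c ⊃ ¬a) ⊃ c) ⊃ b) ⊃ b) ⊃ b) ⊃ b) ⊃ ¬b) ⊃ b) ⊃ a) ⊃ a) ⊃ b) ⊃ a) ⊃ a): min(1, 1 − 0.36 + 0.07) = 0.71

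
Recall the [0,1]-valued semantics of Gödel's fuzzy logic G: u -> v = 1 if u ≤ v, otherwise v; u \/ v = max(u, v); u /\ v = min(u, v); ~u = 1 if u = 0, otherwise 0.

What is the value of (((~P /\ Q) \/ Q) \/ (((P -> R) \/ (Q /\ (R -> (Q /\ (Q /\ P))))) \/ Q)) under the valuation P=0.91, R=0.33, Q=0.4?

0.40

~P: Gödel ¬ of 0.91 = 0 (operand ≠ 0)
(~P /\ Q) = min(0, 0.4) = 0
((~P /\ Q) \/ Q) = max(0, 0.4) = 0.4
(P -> R): 0.91 > 0.33, so result = 0.33
(Q /\ P) = min(0.4, 0.91) = 0.4
(Q /\ (Q /\ P)) = min(0.4, 0.4) = 0.4
(R -> (Q /\ (Q /\ P))): 0.33 ≤ 0.4, so result = 1
(Q /\ (R -> (Q /\ (Q /\ P)))) = min(0.4, 1) = 0.4
((P -> R) \/ (Q /\ (R -> (Q /\ (Q /\ P))))) = max(0.33, 0.4) = 0.4
(((P -> R) \/ (Q /\ (R -> (Q /\ (Q /\ P))))) \/ Q) = max(0.4, 0.4) = 0.4
(((~P /\ Q) \/ Q) \/ (((P -> R) \/ (Q /\ (R -> (Q /\ (Q /\ P))))) \/ Q)) = max(0.4, 0.4) = 0.4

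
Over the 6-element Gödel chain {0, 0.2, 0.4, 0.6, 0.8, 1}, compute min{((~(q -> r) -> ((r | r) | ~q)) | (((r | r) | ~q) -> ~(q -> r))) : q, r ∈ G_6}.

1.00

Every assignment gives 1. For instance at q = 0, r = 0:
  (q -> r): 0 ≤ 0, so result = 1
  ~(q -> r): Gödel ¬ of 1 = 0 (operand ≠ 0)
  (r | r) = max(0, 0) = 0
  ~q: Gödel ¬ of 0 = 1 (operand is 0)
  ((r | r) | ~q) = max(0, 1) = 1
  (~(q -> r) -> ((r | r) | ~q)): 0 ≤ 1, so result = 1
  (r | r) = max(0, 0) = 0
  ~q: Gödel ¬ of 0 = 1 (operand is 0)
  ((r | r) | ~q) = max(0, 1) = 1
  (q -> r): 0 ≤ 0, so result = 1
  ~(q -> r): Gödel ¬ of 1 = 0 (operand ≠ 0)
  (((r | r) | ~q) -> ~(q -> r)): 1 > 0, so result = 0
  ((~(q -> r) -> ((r | r) | ~q)) | (((r | r) | ~q) -> ~(q -> r))) = max(1, 0) = 1
All 36 assignments give value 1 — the formula is a G_6-tautology.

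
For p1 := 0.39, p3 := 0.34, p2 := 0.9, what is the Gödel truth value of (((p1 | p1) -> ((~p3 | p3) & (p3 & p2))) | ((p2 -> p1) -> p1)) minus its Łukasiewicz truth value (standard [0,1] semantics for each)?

Gödel evaluation:
  (p1 | p1) = max(0.39, 0.39) = 0.39
  ~p3: Gödel ¬ of 0.34 = 0 (operand ≠ 0)
  (~p3 | p3) = max(0, 0.34) = 0.34
  (p3 & p2) = min(0.34, 0.9) = 0.34
  ((~p3 | p3) & (p3 & p2)) = min(0.34, 0.34) = 0.34
  ((p1 | p1) -> ((~p3 | p3) & (p3 & p2))): 0.39 > 0.34, so result = 0.34
  (p2 -> p1): 0.9 > 0.39, so result = 0.39
  ((p2 -> p1) -> p1): 0.39 ≤ 0.39, so result = 1
  (((p1 | p1) -> ((~p3 | p3) & (p3 & p2))) | ((p2 -> p1) -> p1)) = max(0.34, 1) = 1
  Gödel value = 1
Łukasiewicz evaluation:
  (p1 | p1) = max(0.39, 0.39) = 0.39
  ~p3: Łukasiewicz ¬ gives 1 − 0.34 = 0.66
  (~p3 | p3) = max(0.66, 0.34) = 0.66
  (p3 & p2) = min(0.34, 0.9) = 0.34
  ((~p3 | p3) & (p3 & p2)) = min(0.66, 0.34) = 0.34
  ((p1 | p1) -> ((~p3 | p3) & (p3 & p2))): min(1, 1 − 0.39 + 0.34) = 0.95
  (p2 -> p1): min(1, 1 − 0.9 + 0.39) = 0.49
  ((p2 -> p1) -> p1): min(1, 1 − 0.49 + 0.39) = 0.9
  (((p1 | p1) -> ((~p3 | p3) & (p3 & p2))) | ((p2 -> p1) -> p1)) = max(0.95, 0.9) = 0.95
  Łukasiewicz value = 0.95
Difference: 1 − 0.95 = 0.05

0.05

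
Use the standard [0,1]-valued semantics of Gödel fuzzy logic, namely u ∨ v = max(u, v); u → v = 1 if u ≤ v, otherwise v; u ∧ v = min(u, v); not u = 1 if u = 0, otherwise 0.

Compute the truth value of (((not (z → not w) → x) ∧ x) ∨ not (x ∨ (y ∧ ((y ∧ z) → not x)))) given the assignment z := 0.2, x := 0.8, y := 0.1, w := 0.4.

not w: Gödel ¬ of 0.4 = 0 (operand ≠ 0)
(z → not w): 0.2 > 0, so result = 0
not (z → not w): Gödel ¬ of 0 = 1 (operand is 0)
(not (z → not w) → x): 1 > 0.8, so result = 0.8
((not (z → not w) → x) ∧ x) = min(0.8, 0.8) = 0.8
(y ∧ z) = min(0.1, 0.2) = 0.1
not x: Gödel ¬ of 0.8 = 0 (operand ≠ 0)
((y ∧ z) → not x): 0.1 > 0, so result = 0
(y ∧ ((y ∧ z) → not x)) = min(0.1, 0) = 0
(x ∨ (y ∧ ((y ∧ z) → not x))) = max(0.8, 0) = 0.8
not (x ∨ (y ∧ ((y ∧ z) → not x))): Gödel ¬ of 0.8 = 0 (operand ≠ 0)
(((not (z → not w) → x) ∧ x) ∨ not (x ∨ (y ∧ ((y ∧ z) → not x)))) = max(0.8, 0) = 0.8

0.80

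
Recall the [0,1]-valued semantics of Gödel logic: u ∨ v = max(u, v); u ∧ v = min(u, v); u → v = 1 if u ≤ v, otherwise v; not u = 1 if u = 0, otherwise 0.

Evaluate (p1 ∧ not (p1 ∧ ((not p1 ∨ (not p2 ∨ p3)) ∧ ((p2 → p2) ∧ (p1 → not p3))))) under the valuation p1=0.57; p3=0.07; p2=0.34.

0.57

not p1: Gödel ¬ of 0.57 = 0 (operand ≠ 0)
not p2: Gödel ¬ of 0.34 = 0 (operand ≠ 0)
(not p2 ∨ p3) = max(0, 0.07) = 0.07
(not p1 ∨ (not p2 ∨ p3)) = max(0, 0.07) = 0.07
(p2 → p2): 0.34 ≤ 0.34, so result = 1
not p3: Gödel ¬ of 0.07 = 0 (operand ≠ 0)
(p1 → not p3): 0.57 > 0, so result = 0
((p2 → p2) ∧ (p1 → not p3)) = min(1, 0) = 0
((not p1 ∨ (not p2 ∨ p3)) ∧ ((p2 → p2) ∧ (p1 → not p3))) = min(0.07, 0) = 0
(p1 ∧ ((not p1 ∨ (not p2 ∨ p3)) ∧ ((p2 → p2) ∧ (p1 → not p3)))) = min(0.57, 0) = 0
not (p1 ∧ ((not p1 ∨ (not p2 ∨ p3)) ∧ ((p2 → p2) ∧ (p1 → not p3)))): Gödel ¬ of 0 = 1 (operand is 0)
(p1 ∧ not (p1 ∧ ((not p1 ∨ (not p2 ∨ p3)) ∧ ((p2 → p2) ∧ (p1 → not p3))))) = min(0.57, 1) = 0.57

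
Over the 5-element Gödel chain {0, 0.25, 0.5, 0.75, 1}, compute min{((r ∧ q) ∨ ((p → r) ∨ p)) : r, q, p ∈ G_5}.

The minimum is attained at r = 0, q = 0, p = 0.25:
  (r ∧ q) = min(0, 0) = 0
  (p → r): 0.25 > 0, so result = 0
  ((p → r) ∨ p) = max(0, 0.25) = 0.25
  ((r ∧ q) ∨ ((p → r) ∨ p)) = max(0, 0.25) = 0.25
Checking all 125 assignments confirms none give a value below 0.25.

0.25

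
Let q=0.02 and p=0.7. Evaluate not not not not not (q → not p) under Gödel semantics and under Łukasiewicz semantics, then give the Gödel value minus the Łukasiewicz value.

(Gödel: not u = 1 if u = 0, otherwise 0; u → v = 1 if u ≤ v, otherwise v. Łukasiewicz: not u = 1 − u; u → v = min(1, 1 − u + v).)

Gödel evaluation:
  not p: Gödel ¬ of 0.7 = 0 (operand ≠ 0)
  (q → not p): 0.02 > 0, so result = 0
  not (q → not p): Gödel ¬ of 0 = 1 (operand is 0)
  not not (q → not p): Gödel ¬ of 1 = 0 (operand ≠ 0)
  not not not (q → not p): Gödel ¬ of 0 = 1 (operand is 0)
  not not not not (q → not p): Gödel ¬ of 1 = 0 (operand ≠ 0)
  not not not not not (q → not p): Gödel ¬ of 0 = 1 (operand is 0)
  Gödel value = 1
Łukasiewicz evaluation:
  not p: Łukasiewicz ¬ gives 1 − 0.7 = 0.3
  (q → not p): min(1, 1 − 0.02 + 0.3) = 1
  not (q → not p): Łukasiewicz ¬ gives 1 − 1 = 0
  not not (q → not p): Łukasiewicz ¬ gives 1 − 0 = 1
  not not not (q → not p): Łukasiewicz ¬ gives 1 − 1 = 0
  not not not not (q → not p): Łukasiewicz ¬ gives 1 − 0 = 1
  not not not not not (q → not p): Łukasiewicz ¬ gives 1 − 1 = 0
  Łukasiewicz value = 0
Difference: 1 − 0 = 1.00

1.00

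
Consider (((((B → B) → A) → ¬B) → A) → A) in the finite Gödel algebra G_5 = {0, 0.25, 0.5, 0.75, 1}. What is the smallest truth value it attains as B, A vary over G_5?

The minimum is attained at B = 0.25, A = 0.25:
  (B → B): 0.25 ≤ 0.25, so result = 1
  ((B → B) → A): 1 > 0.25, so result = 0.25
  ¬B: Gödel ¬ of 0.25 = 0 (operand ≠ 0)
  (((B → B) → A) → ¬B): 0.25 > 0, so result = 0
  ((((B → B) → A) → ¬B) → A): 0 ≤ 0.25, so result = 1
  (((((B → B) → A) → ¬B) → A) → A): 1 > 0.25, so result = 0.25
Checking all 25 assignments confirms none give a value below 0.25.

0.25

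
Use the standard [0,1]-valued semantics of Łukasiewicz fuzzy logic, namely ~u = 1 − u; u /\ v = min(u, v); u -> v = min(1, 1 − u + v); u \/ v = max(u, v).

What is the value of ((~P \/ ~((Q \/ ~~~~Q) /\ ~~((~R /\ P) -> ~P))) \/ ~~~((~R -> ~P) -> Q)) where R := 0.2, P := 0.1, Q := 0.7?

~P: Łukasiewicz ¬ gives 1 − 0.1 = 0.9
~Q: Łukasiewicz ¬ gives 1 − 0.7 = 0.3
~~Q: Łukasiewicz ¬ gives 1 − 0.3 = 0.7
~~~Q: Łukasiewicz ¬ gives 1 − 0.7 = 0.3
~~~~Q: Łukasiewicz ¬ gives 1 − 0.3 = 0.7
(Q \/ ~~~~Q) = max(0.7, 0.7) = 0.7
~R: Łukasiewicz ¬ gives 1 − 0.2 = 0.8
(~R /\ P) = min(0.8, 0.1) = 0.1
~P: Łukasiewicz ¬ gives 1 − 0.1 = 0.9
((~R /\ P) -> ~P): min(1, 1 − 0.1 + 0.9) = 1
~((~R /\ P) -> ~P): Łukasiewicz ¬ gives 1 − 1 = 0
~~((~R /\ P) -> ~P): Łukasiewicz ¬ gives 1 − 0 = 1
((Q \/ ~~~~Q) /\ ~~((~R /\ P) -> ~P)) = min(0.7, 1) = 0.7
~((Q \/ ~~~~Q) /\ ~~((~R /\ P) -> ~P)): Łukasiewicz ¬ gives 1 − 0.7 = 0.3
(~P \/ ~((Q \/ ~~~~Q) /\ ~~((~R /\ P) -> ~P))) = max(0.9, 0.3) = 0.9
~R: Łukasiewicz ¬ gives 1 − 0.2 = 0.8
~P: Łukasiewicz ¬ gives 1 − 0.1 = 0.9
(~R -> ~P): min(1, 1 − 0.8 + 0.9) = 1
((~R -> ~P) -> Q): min(1, 1 − 1 + 0.7) = 0.7
~((~R -> ~P) -> Q): Łukasiewicz ¬ gives 1 − 0.7 = 0.3
~~((~R -> ~P) -> Q): Łukasiewicz ¬ gives 1 − 0.3 = 0.7
~~~((~R -> ~P) -> Q): Łukasiewicz ¬ gives 1 − 0.7 = 0.3
((~P \/ ~((Q \/ ~~~~Q) /\ ~~((~R /\ P) -> ~P))) \/ ~~~((~R -> ~P) -> Q)) = max(0.9, 0.3) = 0.9

0.90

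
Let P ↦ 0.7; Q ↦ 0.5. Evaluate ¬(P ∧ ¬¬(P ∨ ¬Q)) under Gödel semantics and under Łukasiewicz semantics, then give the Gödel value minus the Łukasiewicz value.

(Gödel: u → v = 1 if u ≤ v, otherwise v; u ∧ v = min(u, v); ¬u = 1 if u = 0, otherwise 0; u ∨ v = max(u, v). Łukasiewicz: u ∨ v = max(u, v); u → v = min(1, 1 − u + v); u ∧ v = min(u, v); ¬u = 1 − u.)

Gödel evaluation:
  ¬Q: Gödel ¬ of 0.5 = 0 (operand ≠ 0)
  (P ∨ ¬Q) = max(0.7, 0) = 0.7
  ¬(P ∨ ¬Q): Gödel ¬ of 0.7 = 0 (operand ≠ 0)
  ¬¬(P ∨ ¬Q): Gödel ¬ of 0 = 1 (operand is 0)
  (P ∧ ¬¬(P ∨ ¬Q)) = min(0.7, 1) = 0.7
  ¬(P ∧ ¬¬(P ∨ ¬Q)): Gödel ¬ of 0.7 = 0 (operand ≠ 0)
  Gödel value = 0
Łukasiewicz evaluation:
  ¬Q: Łukasiewicz ¬ gives 1 − 0.5 = 0.5
  (P ∨ ¬Q) = max(0.7, 0.5) = 0.7
  ¬(P ∨ ¬Q): Łukasiewicz ¬ gives 1 − 0.7 = 0.3
  ¬¬(P ∨ ¬Q): Łukasiewicz ¬ gives 1 − 0.3 = 0.7
  (P ∧ ¬¬(P ∨ ¬Q)) = min(0.7, 0.7) = 0.7
  ¬(P ∧ ¬¬(P ∨ ¬Q)): Łukasiewicz ¬ gives 1 − 0.7 = 0.3
  Łukasiewicz value = 0.3
Difference: 0 − 0.3 = -0.30

-0.30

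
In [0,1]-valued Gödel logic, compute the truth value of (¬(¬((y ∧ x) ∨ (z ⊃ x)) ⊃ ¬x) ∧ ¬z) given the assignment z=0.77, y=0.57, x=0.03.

(y ∧ x) = min(0.57, 0.03) = 0.03
(z ⊃ x): 0.77 > 0.03, so result = 0.03
((y ∧ x) ∨ (z ⊃ x)) = max(0.03, 0.03) = 0.03
¬((y ∧ x) ∨ (z ⊃ x)): Gödel ¬ of 0.03 = 0 (operand ≠ 0)
¬x: Gödel ¬ of 0.03 = 0 (operand ≠ 0)
(¬((y ∧ x) ∨ (z ⊃ x)) ⊃ ¬x): 0 ≤ 0, so result = 1
¬(¬((y ∧ x) ∨ (z ⊃ x)) ⊃ ¬x): Gödel ¬ of 1 = 0 (operand ≠ 0)
¬z: Gödel ¬ of 0.77 = 0 (operand ≠ 0)
(¬(¬((y ∧ x) ∨ (z ⊃ x)) ⊃ ¬x) ∧ ¬z) = min(0, 0) = 0

0.00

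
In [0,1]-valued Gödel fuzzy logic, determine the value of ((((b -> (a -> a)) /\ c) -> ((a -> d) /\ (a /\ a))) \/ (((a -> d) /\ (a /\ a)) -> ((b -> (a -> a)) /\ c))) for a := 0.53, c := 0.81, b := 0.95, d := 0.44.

1.00

(a -> a): 0.53 ≤ 0.53, so result = 1
(b -> (a -> a)): 0.95 ≤ 1, so result = 1
((b -> (a -> a)) /\ c) = min(1, 0.81) = 0.81
(a -> d): 0.53 > 0.44, so result = 0.44
(a /\ a) = min(0.53, 0.53) = 0.53
((a -> d) /\ (a /\ a)) = min(0.44, 0.53) = 0.44
(((b -> (a -> a)) /\ c) -> ((a -> d) /\ (a /\ a))): 0.81 > 0.44, so result = 0.44
(a -> d): 0.53 > 0.44, so result = 0.44
(a /\ a) = min(0.53, 0.53) = 0.53
((a -> d) /\ (a /\ a)) = min(0.44, 0.53) = 0.44
(a -> a): 0.53 ≤ 0.53, so result = 1
(b -> (a -> a)): 0.95 ≤ 1, so result = 1
((b -> (a -> a)) /\ c) = min(1, 0.81) = 0.81
(((a -> d) /\ (a /\ a)) -> ((b -> (a -> a)) /\ c)): 0.44 ≤ 0.81, so result = 1
((((b -> (a -> a)) /\ c) -> ((a -> d) /\ (a /\ a))) \/ (((a -> d) /\ (a /\ a)) -> ((b -> (a -> a)) /\ c))) = max(0.44, 1) = 1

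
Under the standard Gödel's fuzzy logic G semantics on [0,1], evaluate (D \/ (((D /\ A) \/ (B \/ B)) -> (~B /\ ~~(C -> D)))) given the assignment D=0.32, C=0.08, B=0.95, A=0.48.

(D /\ A) = min(0.32, 0.48) = 0.32
(B \/ B) = max(0.95, 0.95) = 0.95
((D /\ A) \/ (B \/ B)) = max(0.32, 0.95) = 0.95
~B: Gödel ¬ of 0.95 = 0 (operand ≠ 0)
(C -> D): 0.08 ≤ 0.32, so result = 1
~(C -> D): Gödel ¬ of 1 = 0 (operand ≠ 0)
~~(C -> D): Gödel ¬ of 0 = 1 (operand is 0)
(~B /\ ~~(C -> D)) = min(0, 1) = 0
(((D /\ A) \/ (B \/ B)) -> (~B /\ ~~(C -> D))): 0.95 > 0, so result = 0
(D \/ (((D /\ A) \/ (B \/ B)) -> (~B /\ ~~(C -> D)))) = max(0.32, 0) = 0.32

0.32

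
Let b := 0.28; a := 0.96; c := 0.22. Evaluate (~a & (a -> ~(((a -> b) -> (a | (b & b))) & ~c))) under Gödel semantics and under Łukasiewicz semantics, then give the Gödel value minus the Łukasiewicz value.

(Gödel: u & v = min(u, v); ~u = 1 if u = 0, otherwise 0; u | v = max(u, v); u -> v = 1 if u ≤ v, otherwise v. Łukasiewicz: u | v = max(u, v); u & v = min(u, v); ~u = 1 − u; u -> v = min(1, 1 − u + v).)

-0.04

Gödel evaluation:
  ~a: Gödel ¬ of 0.96 = 0 (operand ≠ 0)
  (a -> b): 0.96 > 0.28, so result = 0.28
  (b & b) = min(0.28, 0.28) = 0.28
  (a | (b & b)) = max(0.96, 0.28) = 0.96
  ((a -> b) -> (a | (b & b))): 0.28 ≤ 0.96, so result = 1
  ~c: Gödel ¬ of 0.22 = 0 (operand ≠ 0)
  (((a -> b) -> (a | (b & b))) & ~c) = min(1, 0) = 0
  ~(((a -> b) -> (a | (b & b))) & ~c): Gödel ¬ of 0 = 1 (operand is 0)
  (a -> ~(((a -> b) -> (a | (b & b))) & ~c)): 0.96 ≤ 1, so result = 1
  (~a & (a -> ~(((a -> b) -> (a | (b & b))) & ~c))) = min(0, 1) = 0
  Gödel value = 0
Łukasiewicz evaluation:
  ~a: Łukasiewicz ¬ gives 1 − 0.96 = 0.04
  (a -> b): min(1, 1 − 0.96 + 0.28) = 0.32
  (b & b) = min(0.28, 0.28) = 0.28
  (a | (b & b)) = max(0.96, 0.28) = 0.96
  ((a -> b) -> (a | (b & b))): min(1, 1 − 0.32 + 0.96) = 1
  ~c: Łukasiewicz ¬ gives 1 − 0.22 = 0.78
  (((a -> b) -> (a | (b & b))) & ~c) = min(1, 0.78) = 0.78
  ~(((a -> b) -> (a | (b & b))) & ~c): Łukasiewicz ¬ gives 1 − 0.78 = 0.22
  (a -> ~(((a -> b) -> (a | (b & b))) & ~c)): min(1, 1 − 0.96 + 0.22) = 0.26
  (~a & (a -> ~(((a -> b) -> (a | (b & b))) & ~c))) = min(0.04, 0.26) = 0.04
  Łukasiewicz value = 0.04
Difference: 0 − 0.04 = -0.04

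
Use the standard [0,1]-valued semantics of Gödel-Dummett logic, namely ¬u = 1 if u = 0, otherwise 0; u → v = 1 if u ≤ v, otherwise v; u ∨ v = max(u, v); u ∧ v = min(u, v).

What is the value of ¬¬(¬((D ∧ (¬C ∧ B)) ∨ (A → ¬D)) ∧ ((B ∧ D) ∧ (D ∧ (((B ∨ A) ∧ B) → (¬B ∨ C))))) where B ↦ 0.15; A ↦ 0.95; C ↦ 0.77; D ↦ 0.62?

1.00

¬C: Gödel ¬ of 0.77 = 0 (operand ≠ 0)
(¬C ∧ B) = min(0, 0.15) = 0
(D ∧ (¬C ∧ B)) = min(0.62, 0) = 0
¬D: Gödel ¬ of 0.62 = 0 (operand ≠ 0)
(A → ¬D): 0.95 > 0, so result = 0
((D ∧ (¬C ∧ B)) ∨ (A → ¬D)) = max(0, 0) = 0
¬((D ∧ (¬C ∧ B)) ∨ (A → ¬D)): Gödel ¬ of 0 = 1 (operand is 0)
(B ∧ D) = min(0.15, 0.62) = 0.15
(B ∨ A) = max(0.15, 0.95) = 0.95
((B ∨ A) ∧ B) = min(0.95, 0.15) = 0.15
¬B: Gödel ¬ of 0.15 = 0 (operand ≠ 0)
(¬B ∨ C) = max(0, 0.77) = 0.77
(((B ∨ A) ∧ B) → (¬B ∨ C)): 0.15 ≤ 0.77, so result = 1
(D ∧ (((B ∨ A) ∧ B) → (¬B ∨ C))) = min(0.62, 1) = 0.62
((B ∧ D) ∧ (D ∧ (((B ∨ A) ∧ B) → (¬B ∨ C)))) = min(0.15, 0.62) = 0.15
(¬((D ∧ (¬C ∧ B)) ∨ (A → ¬D)) ∧ ((B ∧ D) ∧ (D ∧ (((B ∨ A) ∧ B) → (¬B ∨ C))))) = min(1, 0.15) = 0.15
¬(¬((D ∧ (¬C ∧ B)) ∨ (A → ¬D)) ∧ ((B ∧ D) ∧ (D ∧ (((B ∨ A) ∧ B) → (¬B ∨ C))))): Gödel ¬ of 0.15 = 0 (operand ≠ 0)
¬¬(¬((D ∧ (¬C ∧ B)) ∨ (A → ¬D)) ∧ ((B ∧ D) ∧ (D ∧ (((B ∨ A) ∧ B) → (¬B ∨ C))))): Gödel ¬ of 0 = 1 (operand is 0)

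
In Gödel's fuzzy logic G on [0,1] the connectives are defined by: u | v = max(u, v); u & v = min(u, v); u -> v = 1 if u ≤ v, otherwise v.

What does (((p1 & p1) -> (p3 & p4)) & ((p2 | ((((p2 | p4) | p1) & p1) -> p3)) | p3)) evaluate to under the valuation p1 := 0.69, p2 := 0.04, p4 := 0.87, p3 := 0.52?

0.52

(p1 & p1) = min(0.69, 0.69) = 0.69
(p3 & p4) = min(0.52, 0.87) = 0.52
((p1 & p1) -> (p3 & p4)): 0.69 > 0.52, so result = 0.52
(p2 | p4) = max(0.04, 0.87) = 0.87
((p2 | p4) | p1) = max(0.87, 0.69) = 0.87
(((p2 | p4) | p1) & p1) = min(0.87, 0.69) = 0.69
((((p2 | p4) | p1) & p1) -> p3): 0.69 > 0.52, so result = 0.52
(p2 | ((((p2 | p4) | p1) & p1) -> p3)) = max(0.04, 0.52) = 0.52
((p2 | ((((p2 | p4) | p1) & p1) -> p3)) | p3) = max(0.52, 0.52) = 0.52
(((p1 & p1) -> (p3 & p4)) & ((p2 | ((((p2 | p4) | p1) & p1) -> p3)) | p3)) = min(0.52, 0.52) = 0.52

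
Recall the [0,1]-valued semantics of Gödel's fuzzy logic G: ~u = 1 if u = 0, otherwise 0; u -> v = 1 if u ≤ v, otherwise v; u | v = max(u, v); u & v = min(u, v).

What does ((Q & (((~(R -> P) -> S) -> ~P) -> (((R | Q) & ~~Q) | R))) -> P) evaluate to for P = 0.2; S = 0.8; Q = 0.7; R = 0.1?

(R -> P): 0.1 ≤ 0.2, so result = 1
~(R -> P): Gödel ¬ of 1 = 0 (operand ≠ 0)
(~(R -> P) -> S): 0 ≤ 0.8, so result = 1
~P: Gödel ¬ of 0.2 = 0 (operand ≠ 0)
((~(R -> P) -> S) -> ~P): 1 > 0, so result = 0
(R | Q) = max(0.1, 0.7) = 0.7
~Q: Gödel ¬ of 0.7 = 0 (operand ≠ 0)
~~Q: Gödel ¬ of 0 = 1 (operand is 0)
((R | Q) & ~~Q) = min(0.7, 1) = 0.7
(((R | Q) & ~~Q) | R) = max(0.7, 0.1) = 0.7
(((~(R -> P) -> S) -> ~P) -> (((R | Q) & ~~Q) | R)): 0 ≤ 0.7, so result = 1
(Q & (((~(R -> P) -> S) -> ~P) -> (((R | Q) & ~~Q) | R))) = min(0.7, 1) = 0.7
((Q & (((~(R -> P) -> S) -> ~P) -> (((R | Q) & ~~Q) | R))) -> P): 0.7 > 0.2, so result = 0.2

0.20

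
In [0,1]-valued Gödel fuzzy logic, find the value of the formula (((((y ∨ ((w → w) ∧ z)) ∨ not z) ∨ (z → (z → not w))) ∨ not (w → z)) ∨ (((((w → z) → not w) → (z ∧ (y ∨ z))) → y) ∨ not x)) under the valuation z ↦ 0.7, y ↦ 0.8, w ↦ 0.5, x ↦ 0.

1.00

(w → w): 0.5 ≤ 0.5, so result = 1
((w → w) ∧ z) = min(1, 0.7) = 0.7
(y ∨ ((w → w) ∧ z)) = max(0.8, 0.7) = 0.8
not z: Gödel ¬ of 0.7 = 0 (operand ≠ 0)
((y ∨ ((w → w) ∧ z)) ∨ not z) = max(0.8, 0) = 0.8
not w: Gödel ¬ of 0.5 = 0 (operand ≠ 0)
(z → not w): 0.7 > 0, so result = 0
(z → (z → not w)): 0.7 > 0, so result = 0
(((y ∨ ((w → w) ∧ z)) ∨ not z) ∨ (z → (z → not w))) = max(0.8, 0) = 0.8
(w → z): 0.5 ≤ 0.7, so result = 1
not (w → z): Gödel ¬ of 1 = 0 (operand ≠ 0)
((((y ∨ ((w → w) ∧ z)) ∨ not z) ∨ (z → (z → not w))) ∨ not (w → z)) = max(0.8, 0) = 0.8
(w → z): 0.5 ≤ 0.7, so result = 1
not w: Gödel ¬ of 0.5 = 0 (operand ≠ 0)
((w → z) → not w): 1 > 0, so result = 0
(y ∨ z) = max(0.8, 0.7) = 0.8
(z ∧ (y ∨ z)) = min(0.7, 0.8) = 0.7
(((w → z) → not w) → (z ∧ (y ∨ z))): 0 ≤ 0.7, so result = 1
((((w → z) → not w) → (z ∧ (y ∨ z))) → y): 1 > 0.8, so result = 0.8
not x: Gödel ¬ of 0 = 1 (operand is 0)
(((((w → z) → not w) → (z ∧ (y ∨ z))) → y) ∨ not x) = max(0.8, 1) = 1
(((((y ∨ ((w → w) ∧ z)) ∨ not z) ∨ (z → (z → not w))) ∨ not (w → z)) ∨ (((((w → z) → not w) → (z ∧ (y ∨ z))) → y) ∨ not x)) = max(0.8, 1) = 1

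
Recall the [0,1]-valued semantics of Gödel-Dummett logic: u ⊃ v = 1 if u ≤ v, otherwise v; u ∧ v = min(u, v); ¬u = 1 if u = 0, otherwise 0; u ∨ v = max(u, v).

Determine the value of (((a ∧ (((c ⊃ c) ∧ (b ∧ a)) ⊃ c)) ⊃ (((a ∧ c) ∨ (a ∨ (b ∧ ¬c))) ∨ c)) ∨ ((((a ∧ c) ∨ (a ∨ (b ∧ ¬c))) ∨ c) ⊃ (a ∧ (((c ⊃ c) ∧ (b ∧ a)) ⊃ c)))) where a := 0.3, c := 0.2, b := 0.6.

(c ⊃ c): 0.2 ≤ 0.2, so result = 1
(b ∧ a) = min(0.6, 0.3) = 0.3
((c ⊃ c) ∧ (b ∧ a)) = min(1, 0.3) = 0.3
(((c ⊃ c) ∧ (b ∧ a)) ⊃ c): 0.3 > 0.2, so result = 0.2
(a ∧ (((c ⊃ c) ∧ (b ∧ a)) ⊃ c)) = min(0.3, 0.2) = 0.2
(a ∧ c) = min(0.3, 0.2) = 0.2
¬c: Gödel ¬ of 0.2 = 0 (operand ≠ 0)
(b ∧ ¬c) = min(0.6, 0) = 0
(a ∨ (b ∧ ¬c)) = max(0.3, 0) = 0.3
((a ∧ c) ∨ (a ∨ (b ∧ ¬c))) = max(0.2, 0.3) = 0.3
(((a ∧ c) ∨ (a ∨ (b ∧ ¬c))) ∨ c) = max(0.3, 0.2) = 0.3
((a ∧ (((c ⊃ c) ∧ (b ∧ a)) ⊃ c)) ⊃ (((a ∧ c) ∨ (a ∨ (b ∧ ¬c))) ∨ c)): 0.2 ≤ 0.3, so result = 1
(a ∧ c) = min(0.3, 0.2) = 0.2
¬c: Gödel ¬ of 0.2 = 0 (operand ≠ 0)
(b ∧ ¬c) = min(0.6, 0) = 0
(a ∨ (b ∧ ¬c)) = max(0.3, 0) = 0.3
((a ∧ c) ∨ (a ∨ (b ∧ ¬c))) = max(0.2, 0.3) = 0.3
(((a ∧ c) ∨ (a ∨ (b ∧ ¬c))) ∨ c) = max(0.3, 0.2) = 0.3
(c ⊃ c): 0.2 ≤ 0.2, so result = 1
(b ∧ a) = min(0.6, 0.3) = 0.3
((c ⊃ c) ∧ (b ∧ a)) = min(1, 0.3) = 0.3
(((c ⊃ c) ∧ (b ∧ a)) ⊃ c): 0.3 > 0.2, so result = 0.2
(a ∧ (((c ⊃ c) ∧ (b ∧ a)) ⊃ c)) = min(0.3, 0.2) = 0.2
((((a ∧ c) ∨ (a ∨ (b ∧ ¬c))) ∨ c) ⊃ (a ∧ (((c ⊃ c) ∧ (b ∧ a)) ⊃ c))): 0.3 > 0.2, so result = 0.2
(((a ∧ (((c ⊃ c) ∧ (b ∧ a)) ⊃ c)) ⊃ (((a ∧ c) ∨ (a ∨ (b ∧ ¬c))) ∨ c)) ∨ ((((a ∧ c) ∨ (a ∨ (b ∧ ¬c))) ∨ c) ⊃ (a ∧ (((c ⊃ c) ∧ (b ∧ a)) ⊃ c)))) = max(1, 0.2) = 1

1.00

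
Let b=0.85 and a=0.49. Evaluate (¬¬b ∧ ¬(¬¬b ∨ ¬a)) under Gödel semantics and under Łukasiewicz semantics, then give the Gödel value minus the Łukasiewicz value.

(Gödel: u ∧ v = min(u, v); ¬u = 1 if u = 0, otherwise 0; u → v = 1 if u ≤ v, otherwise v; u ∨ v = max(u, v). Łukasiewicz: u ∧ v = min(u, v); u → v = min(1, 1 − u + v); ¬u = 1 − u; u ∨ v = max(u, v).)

Gödel evaluation:
  ¬b: Gödel ¬ of 0.85 = 0 (operand ≠ 0)
  ¬¬b: Gödel ¬ of 0 = 1 (operand is 0)
  ¬b: Gödel ¬ of 0.85 = 0 (operand ≠ 0)
  ¬¬b: Gödel ¬ of 0 = 1 (operand is 0)
  ¬a: Gödel ¬ of 0.49 = 0 (operand ≠ 0)
  (¬¬b ∨ ¬a) = max(1, 0) = 1
  ¬(¬¬b ∨ ¬a): Gödel ¬ of 1 = 0 (operand ≠ 0)
  (¬¬b ∧ ¬(¬¬b ∨ ¬a)) = min(1, 0) = 0
  Gödel value = 0
Łukasiewicz evaluation:
  ¬b: Łukasiewicz ¬ gives 1 − 0.85 = 0.15
  ¬¬b: Łukasiewicz ¬ gives 1 − 0.15 = 0.85
  ¬b: Łukasiewicz ¬ gives 1 − 0.85 = 0.15
  ¬¬b: Łukasiewicz ¬ gives 1 − 0.15 = 0.85
  ¬a: Łukasiewicz ¬ gives 1 − 0.49 = 0.51
  (¬¬b ∨ ¬a) = max(0.85, 0.51) = 0.85
  ¬(¬¬b ∨ ¬a): Łukasiewicz ¬ gives 1 − 0.85 = 0.15
  (¬¬b ∧ ¬(¬¬b ∨ ¬a)) = min(0.85, 0.15) = 0.15
  Łukasiewicz value = 0.15
Difference: 0 − 0.15 = -0.15

-0.15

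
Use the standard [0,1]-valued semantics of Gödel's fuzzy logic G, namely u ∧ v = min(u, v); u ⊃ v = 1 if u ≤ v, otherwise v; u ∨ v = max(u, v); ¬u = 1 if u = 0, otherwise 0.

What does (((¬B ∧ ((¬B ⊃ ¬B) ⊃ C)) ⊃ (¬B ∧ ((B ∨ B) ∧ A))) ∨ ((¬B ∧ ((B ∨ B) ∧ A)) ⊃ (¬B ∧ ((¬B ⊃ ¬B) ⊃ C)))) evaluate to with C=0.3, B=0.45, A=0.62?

¬B: Gödel ¬ of 0.45 = 0 (operand ≠ 0)
¬B: Gödel ¬ of 0.45 = 0 (operand ≠ 0)
¬B: Gödel ¬ of 0.45 = 0 (operand ≠ 0)
(¬B ⊃ ¬B): 0 ≤ 0, so result = 1
((¬B ⊃ ¬B) ⊃ C): 1 > 0.3, so result = 0.3
(¬B ∧ ((¬B ⊃ ¬B) ⊃ C)) = min(0, 0.3) = 0
¬B: Gödel ¬ of 0.45 = 0 (operand ≠ 0)
(B ∨ B) = max(0.45, 0.45) = 0.45
((B ∨ B) ∧ A) = min(0.45, 0.62) = 0.45
(¬B ∧ ((B ∨ B) ∧ A)) = min(0, 0.45) = 0
((¬B ∧ ((¬B ⊃ ¬B) ⊃ C)) ⊃ (¬B ∧ ((B ∨ B) ∧ A))): 0 ≤ 0, so result = 1
¬B: Gödel ¬ of 0.45 = 0 (operand ≠ 0)
(B ∨ B) = max(0.45, 0.45) = 0.45
((B ∨ B) ∧ A) = min(0.45, 0.62) = 0.45
(¬B ∧ ((B ∨ B) ∧ A)) = min(0, 0.45) = 0
¬B: Gödel ¬ of 0.45 = 0 (operand ≠ 0)
¬B: Gödel ¬ of 0.45 = 0 (operand ≠ 0)
¬B: Gödel ¬ of 0.45 = 0 (operand ≠ 0)
(¬B ⊃ ¬B): 0 ≤ 0, so result = 1
((¬B ⊃ ¬B) ⊃ C): 1 > 0.3, so result = 0.3
(¬B ∧ ((¬B ⊃ ¬B) ⊃ C)) = min(0, 0.3) = 0
((¬B ∧ ((B ∨ B) ∧ A)) ⊃ (¬B ∧ ((¬B ⊃ ¬B) ⊃ C))): 0 ≤ 0, so result = 1
(((¬B ∧ ((¬B ⊃ ¬B) ⊃ C)) ⊃ (¬B ∧ ((B ∨ B) ∧ A))) ∨ ((¬B ∧ ((B ∨ B) ∧ A)) ⊃ (¬B ∧ ((¬B ⊃ ¬B) ⊃ C)))) = max(1, 1) = 1

1.00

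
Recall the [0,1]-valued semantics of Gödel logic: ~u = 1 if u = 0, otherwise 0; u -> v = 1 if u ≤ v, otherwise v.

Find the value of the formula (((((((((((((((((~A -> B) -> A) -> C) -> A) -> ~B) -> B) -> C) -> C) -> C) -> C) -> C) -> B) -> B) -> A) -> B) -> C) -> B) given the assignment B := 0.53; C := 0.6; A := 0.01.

~A: Gödel ¬ of 0.01 = 0 (operand ≠ 0)
(~A -> B): 0 ≤ 0.53, so result = 1
((~A -> B) -> A): 1 > 0.01, so result = 0.01
(((~A -> B) -> A) -> C): 0.01 ≤ 0.6, so result = 1
((((~A -> B) -> A) -> C) -> A): 1 > 0.01, so result = 0.01
~B: Gödel ¬ of 0.53 = 0 (operand ≠ 0)
(((((~A -> B) -> A) -> C) -> A) -> ~B): 0.01 > 0, so result = 0
((((((~A -> B) -> A) -> C) -> A) -> ~B) -> B): 0 ≤ 0.53, so result = 1
(((((((~A -> B) -> A) -> C) -> A) -> ~B) -> B) -> C): 1 > 0.6, so result = 0.6
((((((((~A -> B) -> A) -> C) -> A) -> ~B) -> B) -> C) -> C): 0.6 ≤ 0.6, so result = 1
(((((((((~A -> B) -> A) -> C) -> A) -> ~B) -> B) -> C) -> C) -> C): 1 > 0.6, so result = 0.6
((((((((((~A -> B) -> A) -> C) -> A) -> ~B) -> B) -> C) -> C) -> C) -> C): 0.6 ≤ 0.6, so result = 1
(((((((((((~A -> B) -> A) -> C) -> A) -> ~B) -> B) -> C) -> C) -> C) -> C) -> C): 1 > 0.6, so result = 0.6
((((((((((((~A -> B) -> A) -> C) -> A) -> ~B) -> B) -> C) -> C) -> C) -> C) -> C) -> B): 0.6 > 0.53, so result = 0.53
(((((((((((((~A -> B) -> A) -> C) -> A) -> ~B) -> B) -> C) -> C) -> C) -> C) -> C) -> B) -> B): 0.53 ≤ 0.53, so result = 1
((((((((((((((~A -> B) -> A) -> C) -> A) -> ~B) -> B) -> C) -> C) -> C) -> C) -> C) -> B) -> B) -> A): 1 > 0.01, so result = 0.01
(((((((((((((((~A -> B) -> A) -> C) -> A) -> ~B) -> B) -> C) -> C) -> C) -> C) -> C) -> B) -> B) -> A) -> B): 0.01 ≤ 0.53, so result = 1
((((((((((((((((~A -> B) -> A) -> C) -> A) -> ~B) -> B) -> C) -> C) -> C) -> C) -> C) -> B) -> B) -> A) -> B) -> C): 1 > 0.6, so result = 0.6
(((((((((((((((((~A -> B) -> A) -> C) -> A) -> ~B) -> B) -> C) -> C) -> C) -> C) -> C) -> B) -> B) -> A) -> B) -> C) -> B): 0.6 > 0.53, so result = 0.53

0.53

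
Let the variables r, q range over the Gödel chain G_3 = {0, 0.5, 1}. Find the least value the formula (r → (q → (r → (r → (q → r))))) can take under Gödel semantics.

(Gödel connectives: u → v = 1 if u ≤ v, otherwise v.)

Every assignment gives 1. For instance at r = 0, q = 0:
  (q → r): 0 ≤ 0, so result = 1
  (r → (q → r)): 0 ≤ 1, so result = 1
  (r → (r → (q → r))): 0 ≤ 1, so result = 1
  (q → (r → (r → (q → r)))): 0 ≤ 1, so result = 1
  (r → (q → (r → (r → (q → r))))): 0 ≤ 1, so result = 1
All 9 assignments give value 1 — the formula is a G_3-tautology.

1.00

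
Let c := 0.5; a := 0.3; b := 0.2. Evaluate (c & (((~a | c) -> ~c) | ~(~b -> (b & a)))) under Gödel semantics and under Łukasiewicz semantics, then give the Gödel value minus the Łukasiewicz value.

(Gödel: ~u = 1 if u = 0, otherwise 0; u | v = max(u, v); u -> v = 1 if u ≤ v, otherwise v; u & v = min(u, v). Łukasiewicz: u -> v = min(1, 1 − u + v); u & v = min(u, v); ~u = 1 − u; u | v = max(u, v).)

Gödel evaluation:
  ~a: Gödel ¬ of 0.3 = 0 (operand ≠ 0)
  (~a | c) = max(0, 0.5) = 0.5
  ~c: Gödel ¬ of 0.5 = 0 (operand ≠ 0)
  ((~a | c) -> ~c): 0.5 > 0, so result = 0
  ~b: Gödel ¬ of 0.2 = 0 (operand ≠ 0)
  (b & a) = min(0.2, 0.3) = 0.2
  (~b -> (b & a)): 0 ≤ 0.2, so result = 1
  ~(~b -> (b & a)): Gödel ¬ of 1 = 0 (operand ≠ 0)
  (((~a | c) -> ~c) | ~(~b -> (b & a))) = max(0, 0) = 0
  (c & (((~a | c) -> ~c) | ~(~b -> (b & a)))) = min(0.5, 0) = 0
  Gödel value = 0
Łukasiewicz evaluation:
  ~a: Łukasiewicz ¬ gives 1 − 0.3 = 0.7
  (~a | c) = max(0.7, 0.5) = 0.7
  ~c: Łukasiewicz ¬ gives 1 − 0.5 = 0.5
  ((~a | c) -> ~c): min(1, 1 − 0.7 + 0.5) = 0.8
  ~b: Łukasiewicz ¬ gives 1 − 0.2 = 0.8
  (b & a) = min(0.2, 0.3) = 0.2
  (~b -> (b & a)): min(1, 1 − 0.8 + 0.2) = 0.4
  ~(~b -> (b & a)): Łukasiewicz ¬ gives 1 − 0.4 = 0.6
  (((~a | c) -> ~c) | ~(~b -> (b & a))) = max(0.8, 0.6) = 0.8
  (c & (((~a | c) -> ~c) | ~(~b -> (b & a)))) = min(0.5, 0.8) = 0.5
  Łukasiewicz value = 0.5
Difference: 0 − 0.5 = -0.50

-0.50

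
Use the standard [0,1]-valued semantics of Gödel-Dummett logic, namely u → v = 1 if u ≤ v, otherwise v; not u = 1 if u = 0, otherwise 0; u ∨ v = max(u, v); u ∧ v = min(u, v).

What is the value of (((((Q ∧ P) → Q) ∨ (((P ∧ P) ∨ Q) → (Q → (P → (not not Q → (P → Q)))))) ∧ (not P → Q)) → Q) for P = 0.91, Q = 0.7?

0.70

(Q ∧ P) = min(0.7, 0.91) = 0.7
((Q ∧ P) → Q): 0.7 ≤ 0.7, so result = 1
(P ∧ P) = min(0.91, 0.91) = 0.91
((P ∧ P) ∨ Q) = max(0.91, 0.7) = 0.91
not Q: Gödel ¬ of 0.7 = 0 (operand ≠ 0)
not not Q: Gödel ¬ of 0 = 1 (operand is 0)
(P → Q): 0.91 > 0.7, so result = 0.7
(not not Q → (P → Q)): 1 > 0.7, so result = 0.7
(P → (not not Q → (P → Q))): 0.91 > 0.7, so result = 0.7
(Q → (P → (not not Q → (P → Q)))): 0.7 ≤ 0.7, so result = 1
(((P ∧ P) ∨ Q) → (Q → (P → (not not Q → (P → Q))))): 0.91 ≤ 1, so result = 1
(((Q ∧ P) → Q) ∨ (((P ∧ P) ∨ Q) → (Q → (P → (not not Q → (P → Q)))))) = max(1, 1) = 1
not P: Gödel ¬ of 0.91 = 0 (operand ≠ 0)
(not P → Q): 0 ≤ 0.7, so result = 1
((((Q ∧ P) → Q) ∨ (((P ∧ P) ∨ Q) → (Q → (P → (not not Q → (P → Q)))))) ∧ (not P → Q)) = min(1, 1) = 1
(((((Q ∧ P) → Q) ∨ (((P ∧ P) ∨ Q) → (Q → (P → (not not Q → (P → Q)))))) ∧ (not P → Q)) → Q): 1 > 0.7, so result = 0.7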